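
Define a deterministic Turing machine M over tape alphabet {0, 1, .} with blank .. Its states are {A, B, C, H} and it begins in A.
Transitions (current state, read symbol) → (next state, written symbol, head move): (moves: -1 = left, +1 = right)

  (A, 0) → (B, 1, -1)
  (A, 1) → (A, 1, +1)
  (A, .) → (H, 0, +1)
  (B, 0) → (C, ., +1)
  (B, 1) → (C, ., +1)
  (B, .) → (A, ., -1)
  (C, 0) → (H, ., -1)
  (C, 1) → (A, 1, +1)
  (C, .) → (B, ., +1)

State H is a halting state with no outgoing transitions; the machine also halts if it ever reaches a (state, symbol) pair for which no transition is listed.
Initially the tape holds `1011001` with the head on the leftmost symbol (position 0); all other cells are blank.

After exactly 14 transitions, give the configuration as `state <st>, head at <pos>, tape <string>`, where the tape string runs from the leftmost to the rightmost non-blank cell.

A | [1]011001..   read 1 → write 1, move +1, go to A
A | 1[0]11001..   read 0 → write 1, move -1, go to B
B | [1]111001..   read 1 → write ., move +1, go to C
C | .[1]11001..   read 1 → write 1, move +1, go to A
A | .1[1]1001..   read 1 → write 1, move +1, go to A
A | .11[1]001..   read 1 → write 1, move +1, go to A
A | .111[0]01..   read 0 → write 1, move -1, go to B
B | .11[1]101..   read 1 → write ., move +1, go to C
C | .11.[1]01..   read 1 → write 1, move +1, go to A
A | .11.1[0]1..   read 0 → write 1, move -1, go to B
B | .11.[1]11..   read 1 → write ., move +1, go to C
C | .11..[1]1..   read 1 → write 1, move +1, go to A
A | .11..1[1]..   read 1 → write 1, move +1, go to A
A | .11..11[.].   read . → write 0, move +1, go to H
H | .11..110[.]
After 14 steps: state H, head at 8, tape 11..110.

state H, head at 8, tape 11..110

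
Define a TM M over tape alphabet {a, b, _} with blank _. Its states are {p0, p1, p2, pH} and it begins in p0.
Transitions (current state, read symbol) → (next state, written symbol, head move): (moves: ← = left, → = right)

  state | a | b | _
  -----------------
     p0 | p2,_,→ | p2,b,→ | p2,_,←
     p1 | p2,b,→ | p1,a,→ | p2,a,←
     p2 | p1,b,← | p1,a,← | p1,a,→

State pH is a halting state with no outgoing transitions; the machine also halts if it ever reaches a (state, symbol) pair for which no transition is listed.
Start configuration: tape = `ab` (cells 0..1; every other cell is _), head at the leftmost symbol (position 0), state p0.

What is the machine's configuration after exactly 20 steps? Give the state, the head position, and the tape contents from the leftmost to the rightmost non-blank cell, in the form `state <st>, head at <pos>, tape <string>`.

p0 | _[a]b__   read a → write _, move →, go to p2
p2 | __[b]__   read b → write a, move ←, go to p1
p1 | _[_]a__   read _ → write a, move ←, go to p2
p2 | [_]aa__   read _ → write a, move →, go to p1
p1 | a[a]a__   read a → write b, move →, go to p2
p2 | ab[a]__   read a → write b, move ←, go to p1
p1 | a[b]b__   read b → write a, move →, go to p1
p1 | aa[b]__   read b → write a, move →, go to p1
p1 | aaa[_]_   read _ → write a, move ←, go to p2
p2 | aa[a]a_   read a → write b, move ←, go to p1
p1 | a[a]ba_   read a → write b, move →, go to p2
p2 | ab[b]a_   read b → write a, move ←, go to p1
p1 | a[b]aa_   read b → write a, move →, go to p1
p1 | aa[a]a_   read a → write b, move →, go to p2
p2 | aab[a]_   read a → write b, move ←, go to p1
p1 | aa[b]b_   read b → write a, move →, go to p1
p1 | aaa[b]_   read b → write a, move →, go to p1
p1 | aaaa[_]   read _ → write a, move ←, go to p2
p2 | aaa[a]a   read a → write b, move ←, go to p1
p1 | aa[a]ba   read a → write b, move →, go to p2
p2 | aab[b]a
After 20 steps: state p2, head at 2, tape aabba.

state p2, head at 2, tape aabba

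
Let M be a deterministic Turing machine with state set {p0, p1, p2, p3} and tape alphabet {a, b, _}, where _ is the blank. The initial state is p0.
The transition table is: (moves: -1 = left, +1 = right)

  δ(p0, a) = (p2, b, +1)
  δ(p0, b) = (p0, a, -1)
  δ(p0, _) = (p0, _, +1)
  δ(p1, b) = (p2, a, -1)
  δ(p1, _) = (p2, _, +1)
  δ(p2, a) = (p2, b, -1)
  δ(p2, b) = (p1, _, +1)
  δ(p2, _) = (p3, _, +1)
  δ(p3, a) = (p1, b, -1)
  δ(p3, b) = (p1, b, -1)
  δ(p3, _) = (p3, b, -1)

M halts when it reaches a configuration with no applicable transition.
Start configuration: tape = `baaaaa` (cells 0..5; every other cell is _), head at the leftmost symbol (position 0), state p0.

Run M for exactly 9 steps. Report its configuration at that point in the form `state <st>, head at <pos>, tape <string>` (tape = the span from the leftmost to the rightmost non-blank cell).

state=p0 head=0 tape=_[b]aaaaa   (p0,b)→(p0,a,-1)
state=p0 head=-1 tape=[_]aaaaaa   (p0,_)→(p0,_,+1)
state=p0 head=0 tape=_[a]aaaaa   (p0,a)→(p2,b,+1)
state=p2 head=1 tape=_b[a]aaaa   (p2,a)→(p2,b,-1)
state=p2 head=0 tape=_[b]baaaa   (p2,b)→(p1,_,+1)
state=p1 head=1 tape=__[b]aaaa   (p1,b)→(p2,a,-1)
state=p2 head=0 tape=_[_]aaaaa   (p2,_)→(p3,_,+1)
state=p3 head=1 tape=__[a]aaaa   (p3,a)→(p1,b,-1)
state=p1 head=0 tape=_[_]baaaa   (p1,_)→(p2,_,+1)
state=p2 head=1 tape=__[b]aaaa
After 9 steps: state p2, head at 1, tape baaaa.

state p2, head at 1, tape baaaa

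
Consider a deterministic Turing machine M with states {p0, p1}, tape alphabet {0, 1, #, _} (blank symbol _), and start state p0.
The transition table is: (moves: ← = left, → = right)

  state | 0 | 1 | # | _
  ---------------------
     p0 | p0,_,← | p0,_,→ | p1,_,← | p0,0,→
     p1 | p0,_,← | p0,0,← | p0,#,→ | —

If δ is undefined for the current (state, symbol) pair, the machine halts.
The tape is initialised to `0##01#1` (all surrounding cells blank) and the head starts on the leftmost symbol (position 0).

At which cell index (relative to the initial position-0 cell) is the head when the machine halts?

4

state=p0 head=0 tape=____[0]##01#1   (p0,0)→(p0,_,←)
state=p0 head=-1 tape=___[_]_##01#1   (p0,_)→(p0,0,→)
state=p0 head=0 tape=___0[_]##01#1   (p0,_)→(p0,0,→)
state=p0 head=1 tape=___00[#]#01#1   (p0,#)→(p1,_,←)
state=p1 head=0 tape=___0[0]_#01#1   (p1,0)→(p0,_,←)
state=p0 head=-1 tape=___[0]__#01#1   (p0,0)→(p0,_,←)
state=p0 head=-2 tape=__[_]___#01#1   (p0,_)→(p0,0,→)
state=p0 head=-1 tape=__0[_]__#01#1   (p0,_)→(p0,0,→)
state=p0 head=0 tape=__00[_]_#01#1   (p0,_)→(p0,0,→)
state=p0 head=1 tape=__000[_]#01#1   (p0,_)→(p0,0,→)
state=p0 head=2 tape=__0000[#]01#1   (p0,#)→(p1,_,←)
state=p1 head=1 tape=__000[0]_01#1   (p1,0)→(p0,_,←)
state=p0 head=0 tape=__00[0]__01#1   (p0,0)→(p0,_,←)
state=p0 head=-1 tape=__0[0]___01#1   (p0,0)→(p0,_,←)
state=p0 head=-2 tape=__[0]____01#1   (p0,0)→(p0,_,←)
state=p0 head=-3 tape=_[_]_____01#1   (p0,_)→(p0,0,→)
state=p0 head=-2 tape=_0[_]____01#1   (p0,_)→(p0,0,→)
state=p0 head=-1 tape=_00[_]___01#1   (p0,_)→(p0,0,→)
state=p0 head=0 tape=_000[_]__01#1   (p0,_)→(p0,0,→)
state=p0 head=1 tape=_0000[_]_01#1   (p0,_)→(p0,0,→)
state=p0 head=2 tape=_00000[_]01#1   (p0,_)→(p0,0,→)
state=p0 head=3 tape=_000000[0]1#1   (p0,0)→(p0,_,←)
state=p0 head=2 tape=_00000[0]_1#1   (p0,0)→(p0,_,←)
state=p0 head=1 tape=_0000[0]__1#1   (p0,0)→(p0,_,←)
state=p0 head=0 tape=_000[0]___1#1   (p0,0)→(p0,_,←)
state=p0 head=-1 tape=_00[0]____1#1   (p0,0)→(p0,_,←)
state=p0 head=-2 tape=_0[0]_____1#1   (p0,0)→(p0,_,←)
state=p0 head=-3 tape=_[0]______1#1   (p0,0)→(p0,_,←)
state=p0 head=-4 tape=[_]_______1#1   (p0,_)→(p0,0,→)
state=p0 head=-3 tape=0[_]______1#1   (p0,_)→(p0,0,→)
state=p0 head=-2 tape=00[_]_____1#1   (p0,_)→(p0,0,→)
state=p0 head=-1 tape=000[_]____1#1   (p0,_)→(p0,0,→)
state=p0 head=0 tape=0000[_]___1#1   (p0,_)→(p0,0,→)
state=p0 head=1 tape=00000[_]__1#1   (p0,_)→(p0,0,→)
state=p0 head=2 tape=000000[_]_1#1   (p0,_)→(p0,0,→)
state=p0 head=3 tape=0000000[_]1#1   (p0,_)→(p0,0,→)
state=p0 head=4 tape=00000000[1]#1   (p0,1)→(p0,_,→)
state=p0 head=5 tape=00000000_[#]1   (p0,#)→(p1,_,←)
state=p1 head=4 tape=00000000[_]_1
At halt the head is at cell 4.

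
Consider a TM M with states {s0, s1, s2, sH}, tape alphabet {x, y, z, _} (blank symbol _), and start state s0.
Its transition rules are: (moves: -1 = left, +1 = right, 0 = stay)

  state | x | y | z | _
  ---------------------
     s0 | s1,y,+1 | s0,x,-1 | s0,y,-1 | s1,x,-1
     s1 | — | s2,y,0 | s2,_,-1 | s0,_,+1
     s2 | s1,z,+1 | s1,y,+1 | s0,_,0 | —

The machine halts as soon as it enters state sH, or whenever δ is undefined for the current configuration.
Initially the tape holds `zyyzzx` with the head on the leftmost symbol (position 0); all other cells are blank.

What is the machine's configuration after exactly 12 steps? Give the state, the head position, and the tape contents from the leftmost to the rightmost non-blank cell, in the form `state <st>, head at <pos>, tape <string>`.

state s1, head at 3, tape yyyy_zx

state=s0 head=0 tape=__[z]yyzzx   (s0,z)→(s0,y,-1)
state=s0 head=-1 tape=_[_]yyyzzx   (s0,_)→(s1,x,-1)
state=s1 head=-2 tape=[_]xyyyzzx   (s1,_)→(s0,_,+1)
state=s0 head=-1 tape=_[x]yyyzzx   (s0,x)→(s1,y,+1)
state=s1 head=0 tape=_y[y]yyzzx   (s1,y)→(s2,y,0)
state=s2 head=0 tape=_y[y]yyzzx   (s2,y)→(s1,y,+1)
state=s1 head=1 tape=_yy[y]yzzx   (s1,y)→(s2,y,0)
state=s2 head=1 tape=_yy[y]yzzx   (s2,y)→(s1,y,+1)
state=s1 head=2 tape=_yyy[y]zzx   (s1,y)→(s2,y,0)
state=s2 head=2 tape=_yyy[y]zzx   (s2,y)→(s1,y,+1)
state=s1 head=3 tape=_yyyy[z]zx   (s1,z)→(s2,_,-1)
state=s2 head=2 tape=_yyy[y]_zx   (s2,y)→(s1,y,+1)
state=s1 head=3 tape=_yyyy[_]zx
After 12 steps: state s1, head at 3, tape yyyy_zx.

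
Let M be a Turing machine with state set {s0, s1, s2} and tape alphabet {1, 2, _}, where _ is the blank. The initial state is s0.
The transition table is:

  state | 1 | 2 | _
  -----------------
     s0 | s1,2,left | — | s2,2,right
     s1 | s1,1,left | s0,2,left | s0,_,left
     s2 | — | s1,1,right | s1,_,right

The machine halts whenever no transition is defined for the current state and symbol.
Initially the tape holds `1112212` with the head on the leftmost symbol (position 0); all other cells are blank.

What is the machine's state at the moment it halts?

state=s0 head=0 tape=__[1]112212   (s0,1)→(s1,2,left)
state=s1 head=-1 tape=_[_]2112212   (s1,_)→(s0,_,left)
state=s0 head=-2 tape=[_]_2112212   (s0,_)→(s2,2,right)
state=s2 head=-1 tape=2[_]2112212   (s2,_)→(s1,_,right)
state=s1 head=0 tape=2_[2]112212   (s1,2)→(s0,2,left)
state=s0 head=-1 tape=2[_]2112212   (s0,_)→(s2,2,right)
state=s2 head=0 tape=22[2]112212   (s2,2)→(s1,1,right)
state=s1 head=1 tape=221[1]12212   (s1,1)→(s1,1,left)
state=s1 head=0 tape=22[1]112212   (s1,1)→(s1,1,left)
state=s1 head=-1 tape=2[2]1112212   (s1,2)→(s0,2,left)
state=s0 head=-2 tape=[2]21112212
No transition is defined for (s0, 2); M halts in state s0.

s0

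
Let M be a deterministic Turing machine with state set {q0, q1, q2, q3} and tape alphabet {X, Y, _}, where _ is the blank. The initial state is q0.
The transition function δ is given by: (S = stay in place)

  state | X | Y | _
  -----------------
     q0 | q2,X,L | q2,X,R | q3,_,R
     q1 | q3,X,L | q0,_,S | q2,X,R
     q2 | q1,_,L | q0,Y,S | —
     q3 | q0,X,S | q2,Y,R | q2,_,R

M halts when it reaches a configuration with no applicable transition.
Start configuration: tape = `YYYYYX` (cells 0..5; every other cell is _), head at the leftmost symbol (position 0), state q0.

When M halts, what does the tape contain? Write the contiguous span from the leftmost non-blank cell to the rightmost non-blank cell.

XX_XX

q0 | _[Y]YYYYX   read Y → write X, move R, go to q2
q2 | _X[Y]YYYX   read Y → write Y, move S, go to q0
q0 | _X[Y]YYYX   read Y → write X, move R, go to q2
q2 | _XX[Y]YYX   read Y → write Y, move S, go to q0
q0 | _XX[Y]YYX   read Y → write X, move R, go to q2
q2 | _XXX[Y]YX   read Y → write Y, move S, go to q0
q0 | _XXX[Y]YX   read Y → write X, move R, go to q2
q2 | _XXXX[Y]X   read Y → write Y, move S, go to q0
q0 | _XXXX[Y]X   read Y → write X, move R, go to q2
q2 | _XXXXX[X]   read X → write _, move L, go to q1
q1 | _XXXX[X]_   read X → write X, move L, go to q3
q3 | _XXX[X]X_   read X → write X, move S, go to q0
q0 | _XXX[X]X_   read X → write X, move L, go to q2
q2 | _XX[X]XX_   read X → write _, move L, go to q1
q1 | _X[X]_XX_   read X → write X, move L, go to q3
q3 | _[X]X_XX_   read X → write X, move S, go to q0
q0 | _[X]X_XX_   read X → write X, move L, go to q2
q2 | [_]XX_XX_
The non-blank tape span at halt is XX_XX.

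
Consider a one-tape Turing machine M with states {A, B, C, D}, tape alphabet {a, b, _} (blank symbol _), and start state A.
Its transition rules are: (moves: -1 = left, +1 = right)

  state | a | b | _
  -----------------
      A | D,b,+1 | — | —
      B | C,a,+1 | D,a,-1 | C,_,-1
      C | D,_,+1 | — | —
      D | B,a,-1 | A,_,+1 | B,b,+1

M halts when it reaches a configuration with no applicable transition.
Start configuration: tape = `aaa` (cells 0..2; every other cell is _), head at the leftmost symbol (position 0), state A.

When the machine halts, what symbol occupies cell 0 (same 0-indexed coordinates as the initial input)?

A | _[a]aa_   read a → write b, move +1, go to D
D | _b[a]a_   read a → write a, move -1, go to B
B | _[b]aa_   read b → write a, move -1, go to D
D | [_]aaa_   read _ → write b, move +1, go to B
B | b[a]aa_   read a → write a, move +1, go to C
C | ba[a]a_   read a → write _, move +1, go to D
D | ba_[a]_   read a → write a, move -1, go to B
B | ba[_]a_   read _ → write _, move -1, go to C
C | b[a]_a_   read a → write _, move +1, go to D
D | b_[_]a_   read _ → write b, move +1, go to B
B | b_b[a]_   read a → write a, move +1, go to C
C | b_ba[_]
Cell 0 holds _ when M halts.

_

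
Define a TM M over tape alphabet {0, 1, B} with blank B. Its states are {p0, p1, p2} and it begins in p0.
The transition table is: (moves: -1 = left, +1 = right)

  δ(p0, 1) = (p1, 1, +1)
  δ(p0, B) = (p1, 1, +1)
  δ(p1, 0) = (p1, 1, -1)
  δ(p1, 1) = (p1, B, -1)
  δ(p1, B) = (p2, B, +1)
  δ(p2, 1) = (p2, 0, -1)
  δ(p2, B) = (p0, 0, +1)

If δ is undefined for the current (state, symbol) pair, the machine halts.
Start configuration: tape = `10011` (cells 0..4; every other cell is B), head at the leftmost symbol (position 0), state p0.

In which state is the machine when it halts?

p0

state=p0 head=0 tape=B[1]0011   (p0,1)→(p1,1,+1)
state=p1 head=1 tape=B1[0]011   (p1,0)→(p1,1,-1)
state=p1 head=0 tape=B[1]1011   (p1,1)→(p1,B,-1)
state=p1 head=-1 tape=[B]B1011   (p1,B)→(p2,B,+1)
state=p2 head=0 tape=B[B]1011   (p2,B)→(p0,0,+1)
state=p0 head=1 tape=B0[1]011   (p0,1)→(p1,1,+1)
state=p1 head=2 tape=B01[0]11   (p1,0)→(p1,1,-1)
state=p1 head=1 tape=B0[1]111   (p1,1)→(p1,B,-1)
state=p1 head=0 tape=B[0]B111   (p1,0)→(p1,1,-1)
state=p1 head=-1 tape=[B]1B111   (p1,B)→(p2,B,+1)
state=p2 head=0 tape=B[1]B111   (p2,1)→(p2,0,-1)
state=p2 head=-1 tape=[B]0B111   (p2,B)→(p0,0,+1)
state=p0 head=0 tape=0[0]B111
No transition is defined for (p0, 0); M halts in state p0.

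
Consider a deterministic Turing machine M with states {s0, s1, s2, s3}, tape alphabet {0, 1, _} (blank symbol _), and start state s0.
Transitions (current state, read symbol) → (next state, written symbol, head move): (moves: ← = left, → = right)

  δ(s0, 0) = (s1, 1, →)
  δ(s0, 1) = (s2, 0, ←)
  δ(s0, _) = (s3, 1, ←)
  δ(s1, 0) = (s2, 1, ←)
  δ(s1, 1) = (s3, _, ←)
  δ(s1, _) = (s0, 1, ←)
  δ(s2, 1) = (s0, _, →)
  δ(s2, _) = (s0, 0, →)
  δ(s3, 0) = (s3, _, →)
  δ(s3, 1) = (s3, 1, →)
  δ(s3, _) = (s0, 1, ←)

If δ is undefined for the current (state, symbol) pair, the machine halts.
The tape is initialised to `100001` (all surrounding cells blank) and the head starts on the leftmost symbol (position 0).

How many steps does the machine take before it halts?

s0 | _[1]00001   read 1 → write 0, move ←, go to s2
s2 | [_]000001   read _ → write 0, move →, go to s0
s0 | 0[0]00001   read 0 → write 1, move →, go to s1
s1 | 01[0]0001   read 0 → write 1, move ←, go to s2
s2 | 0[1]10001   read 1 → write _, move →, go to s0
s0 | 0_[1]0001   read 1 → write 0, move ←, go to s2
s2 | 0[_]00001   read _ → write 0, move →, go to s0
s0 | 00[0]0001   read 0 → write 1, move →, go to s1
s1 | 001[0]001   read 0 → write 1, move ←, go to s2
s2 | 00[1]1001   read 1 → write _, move →, go to s0
s0 | 00_[1]001   read 1 → write 0, move ←, go to s2
s2 | 00[_]0001   read _ → write 0, move →, go to s0
s0 | 000[0]001   read 0 → write 1, move →, go to s1
s1 | 0001[0]01   read 0 → write 1, move ←, go to s2
s2 | 000[1]101   read 1 → write _, move →, go to s0
s0 | 000_[1]01   read 1 → write 0, move ←, go to s2
s2 | 000[_]001   read _ → write 0, move →, go to s0
s0 | 0000[0]01   read 0 → write 1, move →, go to s1
s1 | 00001[0]1   read 0 → write 1, move ←, go to s2
s2 | 0000[1]11   read 1 → write _, move →, go to s0
s0 | 0000_[1]1   read 1 → write 0, move ←, go to s2
s2 | 0000[_]01   read _ → write 0, move →, go to s0
s0 | 00000[0]1   read 0 → write 1, move →, go to s1
s1 | 000001[1]   read 1 → write _, move ←, go to s3
s3 | 00000[1]_   read 1 → write 1, move →, go to s3
s3 | 000001[_]   read _ → write 1, move ←, go to s0
s0 | 00000[1]1   read 1 → write 0, move ←, go to s2
s2 | 0000[0]01
M halts after 27 transitions.

27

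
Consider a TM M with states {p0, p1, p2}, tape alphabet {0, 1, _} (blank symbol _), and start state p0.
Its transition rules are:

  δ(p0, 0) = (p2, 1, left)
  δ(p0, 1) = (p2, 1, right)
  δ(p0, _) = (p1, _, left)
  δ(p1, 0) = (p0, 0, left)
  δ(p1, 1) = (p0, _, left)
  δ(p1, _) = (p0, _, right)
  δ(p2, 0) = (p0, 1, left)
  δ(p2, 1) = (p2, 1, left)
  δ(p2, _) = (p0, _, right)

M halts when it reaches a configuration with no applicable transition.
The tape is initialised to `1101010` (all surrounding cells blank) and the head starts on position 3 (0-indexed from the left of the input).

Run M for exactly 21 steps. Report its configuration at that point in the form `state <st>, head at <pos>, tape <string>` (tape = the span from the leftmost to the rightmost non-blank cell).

state=p0 head=3 tape=_110[1]010   (p0,1)→(p2,1,right)
state=p2 head=4 tape=_1101[0]10   (p2,0)→(p0,1,left)
state=p0 head=3 tape=_110[1]110   (p0,1)→(p2,1,right)
state=p2 head=4 tape=_1101[1]10   (p2,1)→(p2,1,left)
state=p2 head=3 tape=_110[1]110   (p2,1)→(p2,1,left)
state=p2 head=2 tape=_11[0]1110   (p2,0)→(p0,1,left)
state=p0 head=1 tape=_1[1]11110   (p0,1)→(p2,1,right)
state=p2 head=2 tape=_11[1]1110   (p2,1)→(p2,1,left)
state=p2 head=1 tape=_1[1]11110   (p2,1)→(p2,1,left)
state=p2 head=0 tape=_[1]111110   (p2,1)→(p2,1,left)
state=p2 head=-1 tape=[_]1111110   (p2,_)→(p0,_,right)
state=p0 head=0 tape=_[1]111110   (p0,1)→(p2,1,right)
state=p2 head=1 tape=_1[1]11110   (p2,1)→(p2,1,left)
state=p2 head=0 tape=_[1]111110   (p2,1)→(p2,1,left)
state=p2 head=-1 tape=[_]1111110   (p2,_)→(p0,_,right)
state=p0 head=0 tape=_[1]111110   (p0,1)→(p2,1,right)
state=p2 head=1 tape=_1[1]11110   (p2,1)→(p2,1,left)
state=p2 head=0 tape=_[1]111110   (p2,1)→(p2,1,left)
state=p2 head=-1 tape=[_]1111110   (p2,_)→(p0,_,right)
state=p0 head=0 tape=_[1]111110   (p0,1)→(p2,1,right)
state=p2 head=1 tape=_1[1]11110   (p2,1)→(p2,1,left)
state=p2 head=0 tape=_[1]111110
After 21 steps: state p2, head at 0, tape 1111110.

state p2, head at 0, tape 1111110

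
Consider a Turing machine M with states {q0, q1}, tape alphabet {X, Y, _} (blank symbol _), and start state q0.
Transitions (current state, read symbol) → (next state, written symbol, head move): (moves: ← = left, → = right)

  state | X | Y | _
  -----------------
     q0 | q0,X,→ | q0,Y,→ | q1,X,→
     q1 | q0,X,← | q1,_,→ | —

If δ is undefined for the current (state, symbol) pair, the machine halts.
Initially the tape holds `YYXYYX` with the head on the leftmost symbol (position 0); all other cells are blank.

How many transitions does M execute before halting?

7

q0 | [Y]YXYYX__   read Y → write Y, move →, go to q0
q0 | Y[Y]XYYX__   read Y → write Y, move →, go to q0
q0 | YY[X]YYX__   read X → write X, move →, go to q0
q0 | YYX[Y]YX__   read Y → write Y, move →, go to q0
q0 | YYXY[Y]X__   read Y → write Y, move →, go to q0
q0 | YYXYY[X]__   read X → write X, move →, go to q0
q0 | YYXYYX[_]_   read _ → write X, move →, go to q1
q1 | YYXYYXX[_]
M halts after 7 transitions.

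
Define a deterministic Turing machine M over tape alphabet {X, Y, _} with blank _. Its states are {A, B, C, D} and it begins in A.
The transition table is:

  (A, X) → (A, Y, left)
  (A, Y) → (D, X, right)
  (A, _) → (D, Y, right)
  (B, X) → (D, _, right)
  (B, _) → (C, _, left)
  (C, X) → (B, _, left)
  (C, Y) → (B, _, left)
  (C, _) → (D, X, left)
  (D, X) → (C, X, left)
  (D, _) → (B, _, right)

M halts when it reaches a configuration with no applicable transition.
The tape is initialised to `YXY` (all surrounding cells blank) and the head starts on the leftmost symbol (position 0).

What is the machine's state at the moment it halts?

D

A | ___[Y]XY   read Y → write X, move right, go to D
D | ___X[X]Y   read X → write X, move left, go to C
C | ___[X]XY   read X → write _, move left, go to B
B | __[_]_XY   read _ → write _, move left, go to C
C | _[_]__XY   read _ → write X, move left, go to D
D | [_]X__XY   read _ → write _, move right, go to B
B | _[X]__XY   read X → write _, move right, go to D
D | __[_]_XY   read _ → write _, move right, go to B
B | ___[_]XY   read _ → write _, move left, go to C
C | __[_]_XY   read _ → write X, move left, go to D
D | _[_]X_XY   read _ → write _, move right, go to B
B | __[X]_XY   read X → write _, move right, go to D
D | ___[_]XY   read _ → write _, move right, go to B
B | ____[X]Y   read X → write _, move right, go to D
D | _____[Y]
No transition is defined for (D, Y); M halts in state D.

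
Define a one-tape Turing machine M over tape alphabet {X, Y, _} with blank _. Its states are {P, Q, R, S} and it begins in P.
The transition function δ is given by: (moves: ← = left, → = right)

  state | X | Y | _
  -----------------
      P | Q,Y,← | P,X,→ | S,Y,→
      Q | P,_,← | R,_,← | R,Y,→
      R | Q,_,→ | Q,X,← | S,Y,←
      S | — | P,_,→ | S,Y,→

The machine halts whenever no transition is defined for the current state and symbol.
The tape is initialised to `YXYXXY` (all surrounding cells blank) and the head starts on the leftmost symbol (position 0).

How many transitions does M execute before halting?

state=P head=0 tape=___[Y]XYXXY   (P,Y)→(P,X,→)
state=P head=1 tape=___X[X]YXXY   (P,X)→(Q,Y,←)
state=Q head=0 tape=___[X]YYXXY   (Q,X)→(P,_,←)
state=P head=-1 tape=__[_]_YYXXY   (P,_)→(S,Y,→)
state=S head=0 tape=__Y[_]YYXXY   (S,_)→(S,Y,→)
state=S head=1 tape=__YY[Y]YXXY   (S,Y)→(P,_,→)
state=P head=2 tape=__YY_[Y]XXY   (P,Y)→(P,X,→)
state=P head=3 tape=__YY_X[X]XY   (P,X)→(Q,Y,←)
state=Q head=2 tape=__YY_[X]YXY   (Q,X)→(P,_,←)
state=P head=1 tape=__YY[_]_YXY   (P,_)→(S,Y,→)
state=S head=2 tape=__YYY[_]YXY   (S,_)→(S,Y,→)
state=S head=3 tape=__YYYY[Y]XY   (S,Y)→(P,_,→)
state=P head=4 tape=__YYYY_[X]Y   (P,X)→(Q,Y,←)
state=Q head=3 tape=__YYYY[_]YY   (Q,_)→(R,Y,→)
state=R head=4 tape=__YYYYY[Y]Y   (R,Y)→(Q,X,←)
state=Q head=3 tape=__YYYY[Y]XY   (Q,Y)→(R,_,←)
state=R head=2 tape=__YYY[Y]_XY   (R,Y)→(Q,X,←)
state=Q head=1 tape=__YY[Y]X_XY   (Q,Y)→(R,_,←)
state=R head=0 tape=__Y[Y]_X_XY   (R,Y)→(Q,X,←)
state=Q head=-1 tape=__[Y]X_X_XY   (Q,Y)→(R,_,←)
state=R head=-2 tape=_[_]_X_X_XY   (R,_)→(S,Y,←)
state=S head=-3 tape=[_]Y_X_X_XY   (S,_)→(S,Y,→)
state=S head=-2 tape=Y[Y]_X_X_XY   (S,Y)→(P,_,→)
state=P head=-1 tape=Y_[_]X_X_XY   (P,_)→(S,Y,→)
state=S head=0 tape=Y_Y[X]_X_XY
M halts after 24 transitions.

24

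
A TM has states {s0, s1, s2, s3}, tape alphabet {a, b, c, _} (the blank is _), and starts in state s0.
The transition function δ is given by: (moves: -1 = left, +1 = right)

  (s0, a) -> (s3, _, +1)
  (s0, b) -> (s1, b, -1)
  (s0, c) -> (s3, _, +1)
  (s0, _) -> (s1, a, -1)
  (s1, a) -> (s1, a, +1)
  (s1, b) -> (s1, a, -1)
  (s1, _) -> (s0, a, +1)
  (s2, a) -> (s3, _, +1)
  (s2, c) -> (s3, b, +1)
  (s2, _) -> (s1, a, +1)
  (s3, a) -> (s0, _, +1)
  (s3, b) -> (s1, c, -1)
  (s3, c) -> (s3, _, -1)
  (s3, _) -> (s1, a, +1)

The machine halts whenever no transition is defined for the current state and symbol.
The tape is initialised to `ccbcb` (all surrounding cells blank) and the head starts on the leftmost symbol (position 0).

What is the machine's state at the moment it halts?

s1

state=s0 head=0 tape=[c]cbcb   (s0,c)→(s3,_,+1)
state=s3 head=1 tape=_[c]bcb   (s3,c)→(s3,_,-1)
state=s3 head=0 tape=[_]_bcb   (s3,_)→(s1,a,+1)
state=s1 head=1 tape=a[_]bcb   (s1,_)→(s0,a,+1)
state=s0 head=2 tape=aa[b]cb   (s0,b)→(s1,b,-1)
state=s1 head=1 tape=a[a]bcb   (s1,a)→(s1,a,+1)
state=s1 head=2 tape=aa[b]cb   (s1,b)→(s1,a,-1)
state=s1 head=1 tape=a[a]acb   (s1,a)→(s1,a,+1)
state=s1 head=2 tape=aa[a]cb   (s1,a)→(s1,a,+1)
state=s1 head=3 tape=aaa[c]b
No transition is defined for (s1, c); M halts in state s1.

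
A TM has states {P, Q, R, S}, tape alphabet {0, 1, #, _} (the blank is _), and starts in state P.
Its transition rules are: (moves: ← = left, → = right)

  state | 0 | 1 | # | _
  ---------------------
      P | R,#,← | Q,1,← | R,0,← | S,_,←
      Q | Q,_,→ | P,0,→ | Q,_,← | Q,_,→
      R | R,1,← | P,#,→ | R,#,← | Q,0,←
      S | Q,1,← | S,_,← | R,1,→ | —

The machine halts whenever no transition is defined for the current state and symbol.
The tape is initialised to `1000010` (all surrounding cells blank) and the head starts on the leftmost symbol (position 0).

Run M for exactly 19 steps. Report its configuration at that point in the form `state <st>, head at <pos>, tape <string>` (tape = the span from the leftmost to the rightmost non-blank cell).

state Q, head at -1, tape 01#00010

state=P head=0 tape=__[1]000010   (P,1)→(Q,1,←)
state=Q head=-1 tape=_[_]1000010   (Q,_)→(Q,_,→)
state=Q head=0 tape=__[1]000010   (Q,1)→(P,0,→)
state=P head=1 tape=__0[0]00010   (P,0)→(R,#,←)
state=R head=0 tape=__[0]#00010   (R,0)→(R,1,←)
state=R head=-1 tape=_[_]1#00010   (R,_)→(Q,0,←)
state=Q head=-2 tape=[_]01#00010   (Q,_)→(Q,_,→)
state=Q head=-1 tape=_[0]1#00010   (Q,0)→(Q,_,→)
state=Q head=0 tape=__[1]#00010   (Q,1)→(P,0,→)
state=P head=1 tape=__0[#]00010   (P,#)→(R,0,←)
state=R head=0 tape=__[0]000010   (R,0)→(R,1,←)
state=R head=-1 tape=_[_]1000010   (R,_)→(Q,0,←)
state=Q head=-2 tape=[_]01000010   (Q,_)→(Q,_,→)
state=Q head=-1 tape=_[0]1000010   (Q,0)→(Q,_,→)
state=Q head=0 tape=__[1]000010   (Q,1)→(P,0,→)
state=P head=1 tape=__0[0]00010   (P,0)→(R,#,←)
state=R head=0 tape=__[0]#00010   (R,0)→(R,1,←)
state=R head=-1 tape=_[_]1#00010   (R,_)→(Q,0,←)
state=Q head=-2 tape=[_]01#00010   (Q,_)→(Q,_,→)
state=Q head=-1 tape=_[0]1#00010
After 19 steps: state Q, head at -1, tape 01#00010.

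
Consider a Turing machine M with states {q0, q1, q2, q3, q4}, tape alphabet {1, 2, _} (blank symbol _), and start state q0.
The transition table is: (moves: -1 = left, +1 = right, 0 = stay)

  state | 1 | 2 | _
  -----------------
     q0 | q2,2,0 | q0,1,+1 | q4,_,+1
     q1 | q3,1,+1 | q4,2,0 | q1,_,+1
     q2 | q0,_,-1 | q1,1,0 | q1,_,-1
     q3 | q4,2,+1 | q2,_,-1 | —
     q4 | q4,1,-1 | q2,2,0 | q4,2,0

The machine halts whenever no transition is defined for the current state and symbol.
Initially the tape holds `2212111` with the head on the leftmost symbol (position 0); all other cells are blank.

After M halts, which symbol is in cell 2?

state=q0 head=0 tape=[2]212111   (q0,2)→(q0,1,+1)
state=q0 head=1 tape=1[2]12111   (q0,2)→(q0,1,+1)
state=q0 head=2 tape=11[1]2111   (q0,1)→(q2,2,0)
state=q2 head=2 tape=11[2]2111   (q2,2)→(q1,1,0)
state=q1 head=2 tape=11[1]2111   (q1,1)→(q3,1,+1)
state=q3 head=3 tape=111[2]111   (q3,2)→(q2,_,-1)
state=q2 head=2 tape=11[1]_111   (q2,1)→(q0,_,-1)
state=q0 head=1 tape=1[1]__111   (q0,1)→(q2,2,0)
state=q2 head=1 tape=1[2]__111   (q2,2)→(q1,1,0)
state=q1 head=1 tape=1[1]__111   (q1,1)→(q3,1,+1)
state=q3 head=2 tape=11[_]_111
Cell 2 holds _ when M halts.

_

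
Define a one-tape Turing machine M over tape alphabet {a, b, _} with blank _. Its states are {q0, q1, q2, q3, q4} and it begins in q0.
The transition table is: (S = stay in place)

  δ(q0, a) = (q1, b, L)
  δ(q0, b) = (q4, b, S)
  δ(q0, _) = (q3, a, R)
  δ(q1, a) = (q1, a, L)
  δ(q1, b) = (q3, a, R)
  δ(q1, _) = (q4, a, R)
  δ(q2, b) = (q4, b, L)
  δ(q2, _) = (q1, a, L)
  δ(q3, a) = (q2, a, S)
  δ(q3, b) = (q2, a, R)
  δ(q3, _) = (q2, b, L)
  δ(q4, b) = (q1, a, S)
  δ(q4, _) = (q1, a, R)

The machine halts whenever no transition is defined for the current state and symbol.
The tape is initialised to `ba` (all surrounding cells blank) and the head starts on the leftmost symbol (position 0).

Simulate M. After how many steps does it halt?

state=q0 head=0 tape=_[b]a   (q0,b)→(q4,b,S)
state=q4 head=0 tape=_[b]a   (q4,b)→(q1,a,S)
state=q1 head=0 tape=_[a]a   (q1,a)→(q1,a,L)
state=q1 head=-1 tape=[_]aa   (q1,_)→(q4,a,R)
state=q4 head=0 tape=a[a]a
M halts after 4 transitions.

4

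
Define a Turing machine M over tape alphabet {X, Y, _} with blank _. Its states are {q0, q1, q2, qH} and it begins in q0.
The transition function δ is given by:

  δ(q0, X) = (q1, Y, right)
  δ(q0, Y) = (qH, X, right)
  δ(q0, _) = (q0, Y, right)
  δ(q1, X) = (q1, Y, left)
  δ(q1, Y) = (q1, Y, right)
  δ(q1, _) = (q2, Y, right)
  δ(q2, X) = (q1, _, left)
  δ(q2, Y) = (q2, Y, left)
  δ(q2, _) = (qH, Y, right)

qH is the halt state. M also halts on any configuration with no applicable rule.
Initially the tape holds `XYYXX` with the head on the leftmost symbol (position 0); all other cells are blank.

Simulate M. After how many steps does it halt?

q0 | [X]YYXX___   read X → write Y, move right, go to q1
q1 | Y[Y]YXX___   read Y → write Y, move right, go to q1
q1 | YY[Y]XX___   read Y → write Y, move right, go to q1
q1 | YYY[X]X___   read X → write Y, move left, go to q1
q1 | YY[Y]YX___   read Y → write Y, move right, go to q1
q1 | YYY[Y]X___   read Y → write Y, move right, go to q1
q1 | YYYY[X]___   read X → write Y, move left, go to q1
q1 | YYY[Y]Y___   read Y → write Y, move right, go to q1
q1 | YYYY[Y]___   read Y → write Y, move right, go to q1
q1 | YYYYY[_]__   read _ → write Y, move right, go to q2
q2 | YYYYYY[_]_   read _ → write Y, move right, go to qH
qH | YYYYYYY[_]
M halts after 11 transitions.

11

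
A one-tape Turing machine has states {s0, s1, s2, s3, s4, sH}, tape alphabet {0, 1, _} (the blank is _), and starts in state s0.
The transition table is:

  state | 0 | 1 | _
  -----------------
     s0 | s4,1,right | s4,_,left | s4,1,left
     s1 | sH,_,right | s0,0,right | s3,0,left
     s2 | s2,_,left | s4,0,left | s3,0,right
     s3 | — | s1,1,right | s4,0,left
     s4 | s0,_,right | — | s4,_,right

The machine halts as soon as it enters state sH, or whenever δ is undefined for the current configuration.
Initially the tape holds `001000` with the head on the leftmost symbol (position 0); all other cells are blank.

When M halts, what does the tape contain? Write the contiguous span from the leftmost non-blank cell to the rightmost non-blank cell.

s0 | [0]01000_   read 0 → write 1, move right, go to s4
s4 | 1[0]1000_   read 0 → write _, move right, go to s0
s0 | 1_[1]000_   read 1 → write _, move left, go to s4
s4 | 1[_]_000_   read _ → write _, move right, go to s4
s4 | 1_[_]000_   read _ → write _, move right, go to s4
s4 | 1__[0]00_   read 0 → write _, move right, go to s0
s0 | 1___[0]0_   read 0 → write 1, move right, go to s4
s4 | 1___1[0]_   read 0 → write _, move right, go to s0
s0 | 1___1_[_]   read _ → write 1, move left, go to s4
s4 | 1___1[_]1   read _ → write _, move right, go to s4
s4 | 1___1_[1]
The non-blank tape span at halt is 1___1_1.

1___1_1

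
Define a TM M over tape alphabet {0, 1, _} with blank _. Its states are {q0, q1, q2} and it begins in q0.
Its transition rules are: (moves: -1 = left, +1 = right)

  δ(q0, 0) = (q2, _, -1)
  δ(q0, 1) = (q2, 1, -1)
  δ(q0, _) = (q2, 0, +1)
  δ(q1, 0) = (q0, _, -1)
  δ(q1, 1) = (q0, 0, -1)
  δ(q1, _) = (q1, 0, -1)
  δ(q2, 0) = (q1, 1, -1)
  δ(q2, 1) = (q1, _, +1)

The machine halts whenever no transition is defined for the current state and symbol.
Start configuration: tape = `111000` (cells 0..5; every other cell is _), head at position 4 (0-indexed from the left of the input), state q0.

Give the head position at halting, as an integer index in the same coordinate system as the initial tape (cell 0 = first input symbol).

q0 | _1110[0]0   read 0 → write _, move -1, go to q2
q2 | _111[0]_0   read 0 → write 1, move -1, go to q1
q1 | _11[1]1_0   read 1 → write 0, move -1, go to q0
q0 | _1[1]01_0   read 1 → write 1, move -1, go to q2
q2 | _[1]101_0   read 1 → write _, move +1, go to q1
q1 | __[1]01_0   read 1 → write 0, move -1, go to q0
q0 | _[_]001_0   read _ → write 0, move +1, go to q2
q2 | _0[0]01_0   read 0 → write 1, move -1, go to q1
q1 | _[0]101_0   read 0 → write _, move -1, go to q0
q0 | [_]_101_0   read _ → write 0, move +1, go to q2
q2 | 0[_]101_0
At halt the head is at cell 0.

0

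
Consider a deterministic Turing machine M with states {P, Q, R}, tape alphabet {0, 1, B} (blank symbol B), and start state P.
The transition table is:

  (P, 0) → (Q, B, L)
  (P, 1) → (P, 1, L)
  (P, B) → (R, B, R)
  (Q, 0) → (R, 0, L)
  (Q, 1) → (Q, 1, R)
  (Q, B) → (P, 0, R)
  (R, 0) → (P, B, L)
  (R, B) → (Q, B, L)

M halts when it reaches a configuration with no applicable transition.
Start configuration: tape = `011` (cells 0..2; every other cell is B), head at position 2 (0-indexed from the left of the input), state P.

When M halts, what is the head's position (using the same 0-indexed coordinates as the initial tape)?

P | B01[1]   read 1 → write 1, move L, go to P
P | B0[1]1   read 1 → write 1, move L, go to P
P | B[0]11   read 0 → write B, move L, go to Q
Q | [B]B11   read B → write 0, move R, go to P
P | 0[B]11   read B → write B, move R, go to R
R | 0B[1]1
At halt the head is at cell 1.

1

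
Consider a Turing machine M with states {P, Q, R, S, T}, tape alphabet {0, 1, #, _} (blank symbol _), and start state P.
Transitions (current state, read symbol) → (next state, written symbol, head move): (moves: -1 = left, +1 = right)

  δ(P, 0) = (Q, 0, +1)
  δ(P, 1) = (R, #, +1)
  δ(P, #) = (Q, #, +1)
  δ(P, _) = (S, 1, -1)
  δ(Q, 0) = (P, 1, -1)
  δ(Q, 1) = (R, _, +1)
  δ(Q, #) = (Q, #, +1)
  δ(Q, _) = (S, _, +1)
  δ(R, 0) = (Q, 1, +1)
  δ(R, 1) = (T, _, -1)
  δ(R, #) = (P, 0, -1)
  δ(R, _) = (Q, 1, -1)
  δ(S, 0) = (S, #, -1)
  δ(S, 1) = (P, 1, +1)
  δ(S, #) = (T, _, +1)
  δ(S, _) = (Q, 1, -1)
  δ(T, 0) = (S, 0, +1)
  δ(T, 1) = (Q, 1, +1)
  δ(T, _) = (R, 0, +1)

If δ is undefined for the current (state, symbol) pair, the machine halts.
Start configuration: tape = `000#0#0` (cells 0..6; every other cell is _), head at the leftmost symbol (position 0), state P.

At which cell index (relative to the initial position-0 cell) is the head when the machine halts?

4

state=P head=0 tape=[0]00#0#0   (P,0)→(Q,0,+1)
state=Q head=1 tape=0[0]0#0#0   (Q,0)→(P,1,-1)
state=P head=0 tape=[0]10#0#0   (P,0)→(Q,0,+1)
state=Q head=1 tape=0[1]0#0#0   (Q,1)→(R,_,+1)
state=R head=2 tape=0_[0]#0#0   (R,0)→(Q,1,+1)
state=Q head=3 tape=0_1[#]0#0   (Q,#)→(Q,#,+1)
state=Q head=4 tape=0_1#[0]#0   (Q,0)→(P,1,-1)
state=P head=3 tape=0_1[#]1#0   (P,#)→(Q,#,+1)
state=Q head=4 tape=0_1#[1]#0   (Q,1)→(R,_,+1)
state=R head=5 tape=0_1#_[#]0   (R,#)→(P,0,-1)
state=P head=4 tape=0_1#[_]00   (P,_)→(S,1,-1)
state=S head=3 tape=0_1[#]100   (S,#)→(T,_,+1)
state=T head=4 tape=0_1_[1]00   (T,1)→(Q,1,+1)
state=Q head=5 tape=0_1_1[0]0   (Q,0)→(P,1,-1)
state=P head=4 tape=0_1_[1]10   (P,1)→(R,#,+1)
state=R head=5 tape=0_1_#[1]0   (R,1)→(T,_,-1)
state=T head=4 tape=0_1_[#]_0
At halt the head is at cell 4.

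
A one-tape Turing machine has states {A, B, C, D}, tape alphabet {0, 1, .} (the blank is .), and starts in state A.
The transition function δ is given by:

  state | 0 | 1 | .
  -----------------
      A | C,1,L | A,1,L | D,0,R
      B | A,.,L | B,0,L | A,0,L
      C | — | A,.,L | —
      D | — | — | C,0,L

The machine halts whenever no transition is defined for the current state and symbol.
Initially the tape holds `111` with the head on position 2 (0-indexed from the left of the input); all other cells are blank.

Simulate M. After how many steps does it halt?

4

A | .11[1]   read 1 → write 1, move L, go to A
A | .1[1]1   read 1 → write 1, move L, go to A
A | .[1]11   read 1 → write 1, move L, go to A
A | [.]111   read . → write 0, move R, go to D
D | 0[1]11
M halts after 4 transitions.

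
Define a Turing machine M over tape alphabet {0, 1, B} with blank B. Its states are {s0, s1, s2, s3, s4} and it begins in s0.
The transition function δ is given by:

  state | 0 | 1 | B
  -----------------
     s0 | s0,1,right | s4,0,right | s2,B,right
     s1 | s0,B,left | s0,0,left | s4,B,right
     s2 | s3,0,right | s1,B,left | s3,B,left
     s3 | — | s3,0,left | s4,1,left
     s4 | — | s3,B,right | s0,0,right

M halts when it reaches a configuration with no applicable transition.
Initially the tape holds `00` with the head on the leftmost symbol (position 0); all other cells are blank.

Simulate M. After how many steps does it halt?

state=s0 head=0 tape=B[0]0BB   (s0,0)→(s0,1,right)
state=s0 head=1 tape=B1[0]BB   (s0,0)→(s0,1,right)
state=s0 head=2 tape=B11[B]B   (s0,B)→(s2,B,right)
state=s2 head=3 tape=B11B[B]   (s2,B)→(s3,B,left)
state=s3 head=2 tape=B11[B]B   (s3,B)→(s4,1,left)
state=s4 head=1 tape=B1[1]1B   (s4,1)→(s3,B,right)
state=s3 head=2 tape=B1B[1]B   (s3,1)→(s3,0,left)
state=s3 head=1 tape=B1[B]0B   (s3,B)→(s4,1,left)
state=s4 head=0 tape=B[1]10B   (s4,1)→(s3,B,right)
state=s3 head=1 tape=BB[1]0B   (s3,1)→(s3,0,left)
state=s3 head=0 tape=B[B]00B   (s3,B)→(s4,1,left)
state=s4 head=-1 tape=[B]100B   (s4,B)→(s0,0,right)
state=s0 head=0 tape=0[1]00B   (s0,1)→(s4,0,right)
state=s4 head=1 tape=00[0]0B
M halts after 13 transitions.

13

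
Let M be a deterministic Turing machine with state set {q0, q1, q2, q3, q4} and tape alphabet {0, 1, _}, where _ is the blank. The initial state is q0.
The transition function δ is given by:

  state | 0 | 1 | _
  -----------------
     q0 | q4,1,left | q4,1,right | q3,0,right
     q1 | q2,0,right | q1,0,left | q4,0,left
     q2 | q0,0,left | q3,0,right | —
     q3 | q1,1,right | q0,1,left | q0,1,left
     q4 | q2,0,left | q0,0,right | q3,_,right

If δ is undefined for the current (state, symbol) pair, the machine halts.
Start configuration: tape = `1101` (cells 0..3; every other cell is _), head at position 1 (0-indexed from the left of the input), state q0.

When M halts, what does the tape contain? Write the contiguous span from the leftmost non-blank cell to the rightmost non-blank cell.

0010

q0 | 1[1]01_   read 1 → write 1, move right, go to q4
q4 | 11[0]1_   read 0 → write 0, move left, go to q2
q2 | 1[1]01_   read 1 → write 0, move right, go to q3
q3 | 10[0]1_   read 0 → write 1, move right, go to q1
q1 | 101[1]_   read 1 → write 0, move left, go to q1
q1 | 10[1]0_   read 1 → write 0, move left, go to q1
q1 | 1[0]00_   read 0 → write 0, move right, go to q2
q2 | 10[0]0_   read 0 → write 0, move left, go to q0
q0 | 1[0]00_   read 0 → write 1, move left, go to q4
q4 | [1]100_   read 1 → write 0, move right, go to q0
q0 | 0[1]00_   read 1 → write 1, move right, go to q4
q4 | 01[0]0_   read 0 → write 0, move left, go to q2
q2 | 0[1]00_   read 1 → write 0, move right, go to q3
q3 | 00[0]0_   read 0 → write 1, move right, go to q1
q1 | 001[0]_   read 0 → write 0, move right, go to q2
q2 | 0010[_]
The non-blank tape span at halt is 0010.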